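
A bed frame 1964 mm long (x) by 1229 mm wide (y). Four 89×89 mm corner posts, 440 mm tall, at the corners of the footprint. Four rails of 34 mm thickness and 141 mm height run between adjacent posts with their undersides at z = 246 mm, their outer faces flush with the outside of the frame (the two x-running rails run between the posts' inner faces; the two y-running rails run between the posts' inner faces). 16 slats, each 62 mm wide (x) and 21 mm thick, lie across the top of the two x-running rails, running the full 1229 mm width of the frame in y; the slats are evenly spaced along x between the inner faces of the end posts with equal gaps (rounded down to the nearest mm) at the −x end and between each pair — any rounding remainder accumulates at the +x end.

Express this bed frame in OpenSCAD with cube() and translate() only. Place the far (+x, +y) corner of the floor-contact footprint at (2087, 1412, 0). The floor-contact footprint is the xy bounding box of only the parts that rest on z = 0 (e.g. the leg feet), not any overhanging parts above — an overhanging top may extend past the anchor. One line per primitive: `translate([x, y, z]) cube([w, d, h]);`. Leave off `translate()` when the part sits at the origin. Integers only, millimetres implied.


// slat z = rail_z + rail_h = 246 + 141 = 387
// slat gap = ⌊(1786 − 16·62) / 17⌋ = 46
translate([123, 183, 0]) cube([89, 89, 440]);
translate([123, 1323, 0]) cube([89, 89, 440]);
translate([1998, 183, 0]) cube([89, 89, 440]);
translate([1998, 1323, 0]) cube([89, 89, 440]);
translate([212, 183, 246]) cube([1786, 34, 141]);
translate([212, 1378, 246]) cube([1786, 34, 141]);
translate([123, 272, 246]) cube([34, 1051, 141]);
translate([2053, 272, 246]) cube([34, 1051, 141]);
translate([258, 183, 387]) cube([62, 1229, 21]);
translate([366, 183, 387]) cube([62, 1229, 21]);
translate([474, 183, 387]) cube([62, 1229, 21]);
translate([582, 183, 387]) cube([62, 1229, 21]);
translate([690, 183, 387]) cube([62, 1229, 21]);
translate([798, 183, 387]) cube([62, 1229, 21]);
translate([906, 183, 387]) cube([62, 1229, 21]);
translate([1014, 183, 387]) cube([62, 1229, 21]);
translate([1122, 183, 387]) cube([62, 1229, 21]);
translate([1230, 183, 387]) cube([62, 1229, 21]);
translate([1338, 183, 387]) cube([62, 1229, 21]);
translate([1446, 183, 387]) cube([62, 1229, 21]);
translate([1554, 183, 387]) cube([62, 1229, 21]);
translate([1662, 183, 387]) cube([62, 1229, 21]);
translate([1770, 183, 387]) cube([62, 1229, 21]);
translate([1878, 183, 387]) cube([62, 1229, 21]);


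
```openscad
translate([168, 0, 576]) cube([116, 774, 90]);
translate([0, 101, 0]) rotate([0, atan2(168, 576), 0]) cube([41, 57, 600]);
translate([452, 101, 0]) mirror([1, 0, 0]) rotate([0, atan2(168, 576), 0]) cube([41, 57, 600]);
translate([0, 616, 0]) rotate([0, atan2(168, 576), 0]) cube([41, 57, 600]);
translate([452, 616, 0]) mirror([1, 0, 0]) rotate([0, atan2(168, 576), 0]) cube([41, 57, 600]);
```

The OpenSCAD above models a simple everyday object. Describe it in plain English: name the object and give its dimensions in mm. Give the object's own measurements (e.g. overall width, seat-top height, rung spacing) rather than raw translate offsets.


A sawhorse. A 116×774×90 mm beam (x, y, z) sits on two A-frame leg pairs. Each pair is two raked legs of 41×57 mm section (57 mm along y) splaying symmetrically in x. Each leg rises 576 mm vertically over 168 mm of horizontal reach and is 600 mm long along its own axis. Every leg's outer bottom edge rests on the floor and its outer top edge meets a bottom edge of the beam — the left legs (tilting toward +x) meet the beam's −x bottom edge, the right legs (their mirror images, tilting toward −x) meet its +x bottom edge — so the leg tops tuck under the beam, the beam's underside is 576 mm above the floor, and the feet are 452 mm apart outside-to-outside with the beam centred between them. The two leg pairs are set in 101 mm from either end of the beam.


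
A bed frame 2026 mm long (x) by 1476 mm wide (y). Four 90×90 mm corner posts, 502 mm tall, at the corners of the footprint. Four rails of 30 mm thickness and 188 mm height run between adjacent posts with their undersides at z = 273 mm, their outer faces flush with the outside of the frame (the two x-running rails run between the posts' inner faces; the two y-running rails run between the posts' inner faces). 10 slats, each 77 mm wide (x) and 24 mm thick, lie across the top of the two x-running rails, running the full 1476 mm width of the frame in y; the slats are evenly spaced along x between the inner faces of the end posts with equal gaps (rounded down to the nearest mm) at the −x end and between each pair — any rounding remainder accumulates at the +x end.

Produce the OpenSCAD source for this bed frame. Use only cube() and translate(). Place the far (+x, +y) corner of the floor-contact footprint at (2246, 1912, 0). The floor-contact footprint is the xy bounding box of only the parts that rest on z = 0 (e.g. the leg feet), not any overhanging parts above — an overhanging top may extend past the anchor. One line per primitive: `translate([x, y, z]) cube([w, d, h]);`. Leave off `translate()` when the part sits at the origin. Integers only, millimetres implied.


translate([220, 436, 0]) cube([90, 90, 502]);
translate([220, 1822, 0]) cube([90, 90, 502]);
translate([2156, 436, 0]) cube([90, 90, 502]);
translate([2156, 1822, 0]) cube([90, 90, 502]);
translate([310, 436, 273]) cube([1846, 30, 188]);
translate([310, 1882, 273]) cube([1846, 30, 188]);
translate([220, 526, 273]) cube([30, 1296, 188]);
translate([2216, 526, 273]) cube([30, 1296, 188]);
translate([407, 436, 461]) cube([77, 1476, 24]);
translate([581, 436, 461]) cube([77, 1476, 24]);
translate([755, 436, 461]) cube([77, 1476, 24]);
translate([929, 436, 461]) cube([77, 1476, 24]);
translate([1103, 436, 461]) cube([77, 1476, 24]);
translate([1277, 436, 461]) cube([77, 1476, 24]);
translate([1451, 436, 461]) cube([77, 1476, 24]);
translate([1625, 436, 461]) cube([77, 1476, 24]);
translate([1799, 436, 461]) cube([77, 1476, 24]);
translate([1973, 436, 461]) cube([77, 1476, 24]);


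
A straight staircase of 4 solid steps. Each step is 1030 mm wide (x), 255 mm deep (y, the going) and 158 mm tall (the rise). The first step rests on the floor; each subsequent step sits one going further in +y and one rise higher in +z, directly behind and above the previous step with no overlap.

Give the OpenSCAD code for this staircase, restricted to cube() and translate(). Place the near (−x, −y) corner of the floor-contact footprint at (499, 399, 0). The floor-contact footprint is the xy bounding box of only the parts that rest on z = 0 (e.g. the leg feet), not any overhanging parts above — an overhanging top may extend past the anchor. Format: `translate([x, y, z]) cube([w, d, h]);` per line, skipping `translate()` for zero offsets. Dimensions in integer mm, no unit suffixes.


translate([499, 399, 0]) cube([1030, 255, 158]);
translate([499, 654, 158]) cube([1030, 255, 158]);
translate([499, 909, 316]) cube([1030, 255, 158]);
translate([499, 1164, 474]) cube([1030, 255, 158]);


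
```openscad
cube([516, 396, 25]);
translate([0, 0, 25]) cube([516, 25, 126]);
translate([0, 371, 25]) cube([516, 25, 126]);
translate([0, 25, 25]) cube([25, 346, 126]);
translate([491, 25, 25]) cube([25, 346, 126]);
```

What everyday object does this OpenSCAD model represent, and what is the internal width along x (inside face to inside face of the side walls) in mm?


An open box. The internal width is 466 mm.

A 516×396 base slab with four walls standing on it — an open box. The base is 516 mm wide and the walls are 25 mm thick, so the internal width is 516 − 2 × 25 = 466 mm.


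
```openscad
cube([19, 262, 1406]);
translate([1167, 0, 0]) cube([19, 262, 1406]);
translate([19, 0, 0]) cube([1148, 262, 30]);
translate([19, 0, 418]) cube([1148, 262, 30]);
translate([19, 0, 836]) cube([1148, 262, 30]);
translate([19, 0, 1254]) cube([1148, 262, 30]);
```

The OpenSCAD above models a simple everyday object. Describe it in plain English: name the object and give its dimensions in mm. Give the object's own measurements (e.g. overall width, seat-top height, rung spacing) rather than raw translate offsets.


An open bookshelf. Two side panels, each 19 mm thick, 262 mm deep and 1406 mm tall, stand 1186 mm apart (outside-to-outside). Between them sit 4 shelves, each 30 mm thick and 262 mm deep, spanning the full gap between the sides. The bottom shelf rests on the floor (its underside at z = 0) and the clear gap between one shelf's top and the next shelf's underside is 388 mm.


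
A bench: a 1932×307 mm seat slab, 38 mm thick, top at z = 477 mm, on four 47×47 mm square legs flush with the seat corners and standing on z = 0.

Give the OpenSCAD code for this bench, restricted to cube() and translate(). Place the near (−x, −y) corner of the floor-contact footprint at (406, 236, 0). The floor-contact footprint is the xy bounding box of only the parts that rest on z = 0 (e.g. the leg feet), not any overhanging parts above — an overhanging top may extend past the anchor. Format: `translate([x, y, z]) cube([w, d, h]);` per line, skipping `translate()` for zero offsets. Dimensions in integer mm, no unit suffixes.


translate([406, 236, 439]) cube([1932, 307, 38]);
translate([406, 236, 0]) cube([47, 47, 439]);
translate([406, 496, 0]) cube([47, 47, 439]);
translate([2291, 236, 0]) cube([47, 47, 439]);
translate([2291, 496, 0]) cube([47, 47, 439]);


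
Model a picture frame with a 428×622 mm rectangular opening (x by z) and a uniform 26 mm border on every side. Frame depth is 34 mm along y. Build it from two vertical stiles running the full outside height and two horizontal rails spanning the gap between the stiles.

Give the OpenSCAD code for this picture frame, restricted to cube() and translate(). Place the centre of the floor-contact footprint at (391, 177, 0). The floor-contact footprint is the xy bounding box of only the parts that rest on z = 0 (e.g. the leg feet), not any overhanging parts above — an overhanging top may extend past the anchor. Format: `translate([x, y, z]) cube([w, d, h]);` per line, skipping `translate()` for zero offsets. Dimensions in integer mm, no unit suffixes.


translate([151, 160, 0]) cube([26, 34, 674]);
translate([605, 160, 0]) cube([26, 34, 674]);
translate([177, 160, 0]) cube([428, 34, 26]);
translate([177, 160, 648]) cube([428, 34, 26]);


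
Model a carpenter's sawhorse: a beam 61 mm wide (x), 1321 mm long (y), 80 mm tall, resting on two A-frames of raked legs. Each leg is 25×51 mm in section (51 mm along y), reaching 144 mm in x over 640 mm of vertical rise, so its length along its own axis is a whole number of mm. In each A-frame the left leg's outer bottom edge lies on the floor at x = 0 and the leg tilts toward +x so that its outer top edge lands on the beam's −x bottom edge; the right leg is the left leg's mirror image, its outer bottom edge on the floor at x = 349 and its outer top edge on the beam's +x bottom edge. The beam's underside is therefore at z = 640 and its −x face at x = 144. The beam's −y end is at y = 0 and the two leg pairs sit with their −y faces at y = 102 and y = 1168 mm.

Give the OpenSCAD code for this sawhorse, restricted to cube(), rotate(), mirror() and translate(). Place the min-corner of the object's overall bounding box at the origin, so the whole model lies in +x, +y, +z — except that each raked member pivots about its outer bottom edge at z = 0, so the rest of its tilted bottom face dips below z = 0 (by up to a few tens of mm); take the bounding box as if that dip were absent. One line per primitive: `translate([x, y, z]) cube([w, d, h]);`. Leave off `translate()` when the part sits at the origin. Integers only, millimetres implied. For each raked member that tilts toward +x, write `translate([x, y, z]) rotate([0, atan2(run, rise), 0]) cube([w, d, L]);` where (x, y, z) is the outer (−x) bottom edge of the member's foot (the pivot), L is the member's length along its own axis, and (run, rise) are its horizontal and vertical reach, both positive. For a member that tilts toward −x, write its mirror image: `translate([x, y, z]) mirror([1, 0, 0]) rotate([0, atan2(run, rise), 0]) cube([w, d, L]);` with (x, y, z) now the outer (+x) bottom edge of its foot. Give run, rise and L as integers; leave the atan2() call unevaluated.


translate([144, 0, 640]) cube([61, 1321, 80]);
translate([0, 102, 0]) rotate([0, atan2(144, 640), 0]) cube([25, 51, 656]);
translate([349, 102, 0]) mirror([1, 0, 0]) rotate([0, atan2(144, 640), 0]) cube([25, 51, 656]);
translate([0, 1168, 0]) rotate([0, atan2(144, 640), 0]) cube([25, 51, 656]);
translate([349, 1168, 0]) mirror([1, 0, 0]) rotate([0, atan2(144, 640), 0]) cube([25, 51, 656]);


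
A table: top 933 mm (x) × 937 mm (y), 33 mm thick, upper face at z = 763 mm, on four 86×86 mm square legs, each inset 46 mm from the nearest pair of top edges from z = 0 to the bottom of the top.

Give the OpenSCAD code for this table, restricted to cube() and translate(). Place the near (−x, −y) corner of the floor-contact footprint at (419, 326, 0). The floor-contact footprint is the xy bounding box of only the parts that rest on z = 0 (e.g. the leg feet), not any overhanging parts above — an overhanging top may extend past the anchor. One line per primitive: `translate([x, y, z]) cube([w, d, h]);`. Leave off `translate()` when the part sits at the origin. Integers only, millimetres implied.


translate([373, 280, 730]) cube([933, 937, 33]);
translate([419, 326, 0]) cube([86, 86, 730]);
translate([1174, 326, 0]) cube([86, 86, 730]);
translate([419, 1085, 0]) cube([86, 86, 730]);
translate([1174, 1085, 0]) cube([86, 86, 730]);


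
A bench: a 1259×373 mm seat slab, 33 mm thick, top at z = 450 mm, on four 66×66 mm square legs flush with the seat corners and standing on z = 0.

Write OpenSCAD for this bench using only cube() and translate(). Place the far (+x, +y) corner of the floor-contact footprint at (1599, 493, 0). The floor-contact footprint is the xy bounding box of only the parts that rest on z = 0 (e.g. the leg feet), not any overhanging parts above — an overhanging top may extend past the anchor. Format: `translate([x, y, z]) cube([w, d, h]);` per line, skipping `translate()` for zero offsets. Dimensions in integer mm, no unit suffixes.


translate([340, 120, 417]) cube([1259, 373, 33]);
translate([340, 120, 0]) cube([66, 66, 417]);
translate([340, 427, 0]) cube([66, 66, 417]);
translate([1533, 120, 0]) cube([66, 66, 417]);
translate([1533, 427, 0]) cube([66, 66, 417]);


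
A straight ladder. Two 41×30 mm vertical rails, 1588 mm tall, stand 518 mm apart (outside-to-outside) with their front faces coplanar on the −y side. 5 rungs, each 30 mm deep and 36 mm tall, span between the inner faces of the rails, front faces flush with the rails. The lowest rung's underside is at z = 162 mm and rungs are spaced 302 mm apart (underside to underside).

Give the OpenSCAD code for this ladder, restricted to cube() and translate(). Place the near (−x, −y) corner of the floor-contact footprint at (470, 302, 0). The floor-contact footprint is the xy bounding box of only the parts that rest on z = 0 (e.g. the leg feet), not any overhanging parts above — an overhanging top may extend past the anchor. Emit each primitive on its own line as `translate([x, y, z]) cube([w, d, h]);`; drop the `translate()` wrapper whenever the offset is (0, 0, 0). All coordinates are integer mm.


translate([470, 302, 0]) cube([41, 30, 1588]);
translate([947, 302, 0]) cube([41, 30, 1588]);
translate([511, 302, 162]) cube([436, 30, 36]);
translate([511, 302, 464]) cube([436, 30, 36]);
translate([511, 302, 766]) cube([436, 30, 36]);
translate([511, 302, 1068]) cube([436, 30, 36]);
translate([511, 302, 1370]) cube([436, 30, 36]);


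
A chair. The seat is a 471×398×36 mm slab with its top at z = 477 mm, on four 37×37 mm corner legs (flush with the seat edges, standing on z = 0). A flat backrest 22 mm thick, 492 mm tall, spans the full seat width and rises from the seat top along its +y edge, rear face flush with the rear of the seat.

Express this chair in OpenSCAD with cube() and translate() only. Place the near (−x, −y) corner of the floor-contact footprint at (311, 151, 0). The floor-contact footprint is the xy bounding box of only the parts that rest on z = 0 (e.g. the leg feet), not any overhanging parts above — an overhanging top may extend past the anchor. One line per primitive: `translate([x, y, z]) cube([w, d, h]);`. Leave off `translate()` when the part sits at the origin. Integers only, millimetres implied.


translate([311, 151, 441]) cube([471, 398, 36]);
translate([311, 151, 0]) cube([37, 37, 441]);
translate([745, 151, 0]) cube([37, 37, 441]);
translate([311, 512, 0]) cube([37, 37, 441]);
translate([745, 512, 0]) cube([37, 37, 441]);
translate([311, 527, 477]) cube([471, 22, 492]);


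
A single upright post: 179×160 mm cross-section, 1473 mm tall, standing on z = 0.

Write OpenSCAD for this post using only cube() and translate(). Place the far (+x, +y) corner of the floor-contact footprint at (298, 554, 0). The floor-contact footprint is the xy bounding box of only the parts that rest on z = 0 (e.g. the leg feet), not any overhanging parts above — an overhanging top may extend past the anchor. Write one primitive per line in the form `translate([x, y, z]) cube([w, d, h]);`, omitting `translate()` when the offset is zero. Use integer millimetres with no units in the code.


translate([119, 394, 0]) cube([179, 160, 1473]);


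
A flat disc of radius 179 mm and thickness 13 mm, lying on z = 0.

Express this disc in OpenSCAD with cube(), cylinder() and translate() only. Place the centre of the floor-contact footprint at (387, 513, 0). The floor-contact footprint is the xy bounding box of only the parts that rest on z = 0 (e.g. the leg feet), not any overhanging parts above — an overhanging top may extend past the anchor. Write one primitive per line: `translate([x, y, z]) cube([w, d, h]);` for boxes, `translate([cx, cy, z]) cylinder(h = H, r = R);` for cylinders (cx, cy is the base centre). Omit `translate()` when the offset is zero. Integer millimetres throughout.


translate([387, 513, 0]) cylinder(h = 13, r = 179);


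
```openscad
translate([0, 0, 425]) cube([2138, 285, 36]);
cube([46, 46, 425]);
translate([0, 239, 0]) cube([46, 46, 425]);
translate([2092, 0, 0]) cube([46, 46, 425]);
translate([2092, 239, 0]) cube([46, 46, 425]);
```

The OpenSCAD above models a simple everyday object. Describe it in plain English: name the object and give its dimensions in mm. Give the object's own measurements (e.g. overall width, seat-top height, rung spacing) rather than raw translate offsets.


A bench: a 2138×285 mm seat slab, 36 mm thick, top at z = 461 mm, on four 46×46 mm square legs flush with the seat corners and standing on z = 0.


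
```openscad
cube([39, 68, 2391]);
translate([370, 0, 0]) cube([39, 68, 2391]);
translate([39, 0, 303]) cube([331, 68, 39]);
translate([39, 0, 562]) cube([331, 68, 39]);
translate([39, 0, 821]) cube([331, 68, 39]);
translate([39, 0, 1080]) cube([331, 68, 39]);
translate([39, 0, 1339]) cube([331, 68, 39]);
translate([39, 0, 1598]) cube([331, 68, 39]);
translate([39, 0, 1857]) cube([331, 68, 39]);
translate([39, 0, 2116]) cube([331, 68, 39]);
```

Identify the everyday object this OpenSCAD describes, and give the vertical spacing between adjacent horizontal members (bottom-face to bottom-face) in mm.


A ladder. The rung spacing is 259 mm.

Two tall 39×68 posts with 8 short bars between them — a ladder. Adjacent rungs sit at z = 303 and z = 562, so the spacing is 562 − 303 = 259 mm.


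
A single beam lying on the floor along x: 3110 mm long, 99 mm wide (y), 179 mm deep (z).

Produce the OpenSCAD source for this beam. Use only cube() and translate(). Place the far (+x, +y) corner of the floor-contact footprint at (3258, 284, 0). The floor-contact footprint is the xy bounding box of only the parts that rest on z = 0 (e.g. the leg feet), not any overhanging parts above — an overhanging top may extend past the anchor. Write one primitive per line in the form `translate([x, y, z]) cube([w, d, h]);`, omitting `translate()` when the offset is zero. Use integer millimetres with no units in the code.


translate([148, 185, 0]) cube([3110, 99, 179]);


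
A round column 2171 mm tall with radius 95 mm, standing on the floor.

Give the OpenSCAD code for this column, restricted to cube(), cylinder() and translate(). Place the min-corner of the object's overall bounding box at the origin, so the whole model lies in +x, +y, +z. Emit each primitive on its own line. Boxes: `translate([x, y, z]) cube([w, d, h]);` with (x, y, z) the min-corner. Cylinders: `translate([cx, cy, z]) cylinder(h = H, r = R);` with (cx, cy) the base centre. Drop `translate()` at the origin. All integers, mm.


translate([95, 95, 0]) cylinder(h = 2171, r = 95);


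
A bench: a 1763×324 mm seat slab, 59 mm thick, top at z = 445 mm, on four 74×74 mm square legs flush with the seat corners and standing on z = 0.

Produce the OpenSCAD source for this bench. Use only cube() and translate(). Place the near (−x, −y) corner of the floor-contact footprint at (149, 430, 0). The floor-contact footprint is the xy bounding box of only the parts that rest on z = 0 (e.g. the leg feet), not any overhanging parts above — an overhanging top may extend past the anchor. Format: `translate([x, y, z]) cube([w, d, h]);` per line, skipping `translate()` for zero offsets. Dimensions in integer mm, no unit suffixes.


translate([149, 430, 386]) cube([1763, 324, 59]);
translate([149, 430, 0]) cube([74, 74, 386]);
translate([149, 680, 0]) cube([74, 74, 386]);
translate([1838, 430, 0]) cube([74, 74, 386]);
translate([1838, 680, 0]) cube([74, 74, 386]);


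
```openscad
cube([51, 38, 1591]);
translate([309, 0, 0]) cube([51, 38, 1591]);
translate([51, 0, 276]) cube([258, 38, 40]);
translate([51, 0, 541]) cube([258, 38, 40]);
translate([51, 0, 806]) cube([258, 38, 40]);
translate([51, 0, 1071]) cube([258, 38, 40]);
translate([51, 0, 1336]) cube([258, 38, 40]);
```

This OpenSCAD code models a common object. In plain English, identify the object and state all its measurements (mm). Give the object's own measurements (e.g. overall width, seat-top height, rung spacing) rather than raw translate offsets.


A straight ladder. Two 51×38 mm vertical rails, 1591 mm tall, stand 360 mm apart (outside-to-outside) with their front faces coplanar on the −y side. 5 rungs, each 38 mm deep and 40 mm tall, span between the inner faces of the rails, front faces flush with the rails. The lowest rung's underside is at z = 276 mm and rungs are spaced 265 mm apart (underside to underside).


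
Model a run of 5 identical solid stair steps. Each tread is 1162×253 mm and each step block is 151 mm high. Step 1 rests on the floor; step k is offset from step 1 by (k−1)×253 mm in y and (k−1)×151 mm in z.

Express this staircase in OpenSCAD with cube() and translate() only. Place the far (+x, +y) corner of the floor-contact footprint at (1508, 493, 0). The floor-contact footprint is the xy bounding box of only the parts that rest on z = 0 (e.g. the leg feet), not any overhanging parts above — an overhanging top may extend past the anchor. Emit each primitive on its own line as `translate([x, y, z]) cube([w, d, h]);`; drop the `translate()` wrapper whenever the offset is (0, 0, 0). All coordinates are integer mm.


translate([346, 240, 0]) cube([1162, 253, 151]);
translate([346, 493, 151]) cube([1162, 253, 151]);
translate([346, 746, 302]) cube([1162, 253, 151]);
translate([346, 999, 453]) cube([1162, 253, 151]);
translate([346, 1252, 604]) cube([1162, 253, 151]);


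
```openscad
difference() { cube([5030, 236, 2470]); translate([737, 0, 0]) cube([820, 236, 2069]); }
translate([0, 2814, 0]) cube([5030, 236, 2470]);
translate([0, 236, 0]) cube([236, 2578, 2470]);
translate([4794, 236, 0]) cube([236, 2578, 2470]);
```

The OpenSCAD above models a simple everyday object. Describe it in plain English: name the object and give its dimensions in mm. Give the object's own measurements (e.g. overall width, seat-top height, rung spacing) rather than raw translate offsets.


A single room: four walls, each 2470 mm tall and 236 mm thick, enclosing an outside footprint 5030×3050 mm (x × y), no floor or roof. The front and back walls (−y and +y sides) run the full x-width; the side walls fit between their inner faces. A door opening 820 mm wide and 2069 mm tall is cut through the front wall from the floor up, its −x edge 737 mm from the wall's −x end.


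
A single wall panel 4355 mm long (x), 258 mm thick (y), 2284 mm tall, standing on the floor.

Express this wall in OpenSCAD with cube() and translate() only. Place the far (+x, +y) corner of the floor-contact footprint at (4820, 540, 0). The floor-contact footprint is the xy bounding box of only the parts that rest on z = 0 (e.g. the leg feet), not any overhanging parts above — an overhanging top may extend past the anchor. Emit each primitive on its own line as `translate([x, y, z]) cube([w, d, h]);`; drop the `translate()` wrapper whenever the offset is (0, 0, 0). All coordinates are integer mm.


translate([465, 282, 0]) cube([4355, 258, 2284]);


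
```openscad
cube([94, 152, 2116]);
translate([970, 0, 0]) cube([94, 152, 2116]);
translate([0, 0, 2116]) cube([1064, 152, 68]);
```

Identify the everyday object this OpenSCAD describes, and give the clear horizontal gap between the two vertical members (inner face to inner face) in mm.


A door frame. The clear opening width is 876 mm.

Two 2116 mm tall posts with a header on top — a door frame. The left jamb is 94 mm wide at x = 0; the right jamb starts at x = 970. The clear opening is 970 − 94 = 876 mm.


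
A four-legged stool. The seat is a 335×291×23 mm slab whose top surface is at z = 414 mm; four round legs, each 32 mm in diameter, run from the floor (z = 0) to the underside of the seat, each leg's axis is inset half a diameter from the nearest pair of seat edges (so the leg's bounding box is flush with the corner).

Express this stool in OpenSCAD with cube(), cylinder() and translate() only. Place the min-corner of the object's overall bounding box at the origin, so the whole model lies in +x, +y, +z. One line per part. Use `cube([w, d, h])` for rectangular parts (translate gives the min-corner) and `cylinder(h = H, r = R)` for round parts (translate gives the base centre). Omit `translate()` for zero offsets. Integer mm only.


translate([0, 0, 391]) cube([335, 291, 23]);
translate([16, 16, 0]) cylinder(h = 391, r = 16);
translate([319, 16, 0]) cylinder(h = 391, r = 16);
translate([16, 275, 0]) cylinder(h = 391, r = 16);
translate([319, 275, 0]) cylinder(h = 391, r = 16);


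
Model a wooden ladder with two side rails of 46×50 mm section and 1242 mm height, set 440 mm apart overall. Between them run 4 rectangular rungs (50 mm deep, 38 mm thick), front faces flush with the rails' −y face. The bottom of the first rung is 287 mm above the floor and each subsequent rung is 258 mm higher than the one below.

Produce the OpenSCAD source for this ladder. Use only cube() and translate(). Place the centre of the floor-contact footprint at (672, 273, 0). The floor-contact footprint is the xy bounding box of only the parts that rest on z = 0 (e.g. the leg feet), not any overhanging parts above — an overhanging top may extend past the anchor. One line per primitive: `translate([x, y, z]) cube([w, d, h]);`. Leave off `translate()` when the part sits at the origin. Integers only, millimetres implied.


translate([452, 248, 0]) cube([46, 50, 1242]);
translate([846, 248, 0]) cube([46, 50, 1242]);
translate([498, 248, 287]) cube([348, 50, 38]);
translate([498, 248, 545]) cube([348, 50, 38]);
translate([498, 248, 803]) cube([348, 50, 38]);
translate([498, 248, 1061]) cube([348, 50, 38]);


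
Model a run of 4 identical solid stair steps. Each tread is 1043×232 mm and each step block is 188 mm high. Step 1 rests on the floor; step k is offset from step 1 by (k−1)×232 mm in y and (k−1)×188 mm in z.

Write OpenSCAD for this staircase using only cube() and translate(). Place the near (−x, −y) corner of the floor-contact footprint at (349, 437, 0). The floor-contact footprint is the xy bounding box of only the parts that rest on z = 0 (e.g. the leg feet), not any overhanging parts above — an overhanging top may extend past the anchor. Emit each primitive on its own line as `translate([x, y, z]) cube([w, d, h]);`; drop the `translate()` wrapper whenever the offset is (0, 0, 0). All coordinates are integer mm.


translate([349, 437, 0]) cube([1043, 232, 188]);
translate([349, 669, 188]) cube([1043, 232, 188]);
translate([349, 901, 376]) cube([1043, 232, 188]);
translate([349, 1133, 564]) cube([1043, 232, 188]);


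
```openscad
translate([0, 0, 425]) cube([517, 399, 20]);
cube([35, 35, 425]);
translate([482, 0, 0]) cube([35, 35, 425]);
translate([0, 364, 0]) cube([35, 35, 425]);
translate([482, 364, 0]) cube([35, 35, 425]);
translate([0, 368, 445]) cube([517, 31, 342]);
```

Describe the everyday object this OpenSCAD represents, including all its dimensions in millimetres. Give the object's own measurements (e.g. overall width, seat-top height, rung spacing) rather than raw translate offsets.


A chair. The seat is a 517×399×20 mm slab with its top at z = 445 mm, on four 35×35 mm corner legs (flush with the seat edges, standing on z = 0). A flat backrest 31 mm thick, 342 mm tall, spans the full seat width and rises from the seat top along its +y edge, rear face flush with the rear of the seat.


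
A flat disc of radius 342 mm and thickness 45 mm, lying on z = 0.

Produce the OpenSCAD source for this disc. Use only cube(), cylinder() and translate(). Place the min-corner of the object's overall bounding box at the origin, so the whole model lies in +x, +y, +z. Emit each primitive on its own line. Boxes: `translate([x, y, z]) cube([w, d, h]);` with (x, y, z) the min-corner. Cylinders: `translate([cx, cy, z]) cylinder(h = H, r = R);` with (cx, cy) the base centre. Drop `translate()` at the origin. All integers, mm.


translate([342, 342, 0]) cylinder(h = 45, r = 342);


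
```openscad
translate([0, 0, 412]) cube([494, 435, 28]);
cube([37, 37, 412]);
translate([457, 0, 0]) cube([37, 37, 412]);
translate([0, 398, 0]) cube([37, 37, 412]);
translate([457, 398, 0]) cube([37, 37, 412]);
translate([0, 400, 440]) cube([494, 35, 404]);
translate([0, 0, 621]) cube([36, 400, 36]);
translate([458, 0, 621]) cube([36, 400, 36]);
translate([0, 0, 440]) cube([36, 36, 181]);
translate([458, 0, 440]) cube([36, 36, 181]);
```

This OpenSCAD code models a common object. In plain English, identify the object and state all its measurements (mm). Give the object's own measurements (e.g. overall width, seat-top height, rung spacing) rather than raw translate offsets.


A chair. The seat is a 494×435×28 mm slab with its top at z = 440 mm, on four 37×37 mm corner legs (flush with the seat edges, standing on z = 0). A flat backrest 35 mm thick, 404 mm tall, spans the full seat width and rises from the seat top along its +y edge, rear face flush with the rear of the seat. Two armrests of 36×36 mm section run along each side from the seat's front edge to the front of the backrest, top faces 217 mm above the seat top and outer faces flush with the seat's x-edges; a 36×36 mm post under the front of each armrest stands on the seat at the front corner.


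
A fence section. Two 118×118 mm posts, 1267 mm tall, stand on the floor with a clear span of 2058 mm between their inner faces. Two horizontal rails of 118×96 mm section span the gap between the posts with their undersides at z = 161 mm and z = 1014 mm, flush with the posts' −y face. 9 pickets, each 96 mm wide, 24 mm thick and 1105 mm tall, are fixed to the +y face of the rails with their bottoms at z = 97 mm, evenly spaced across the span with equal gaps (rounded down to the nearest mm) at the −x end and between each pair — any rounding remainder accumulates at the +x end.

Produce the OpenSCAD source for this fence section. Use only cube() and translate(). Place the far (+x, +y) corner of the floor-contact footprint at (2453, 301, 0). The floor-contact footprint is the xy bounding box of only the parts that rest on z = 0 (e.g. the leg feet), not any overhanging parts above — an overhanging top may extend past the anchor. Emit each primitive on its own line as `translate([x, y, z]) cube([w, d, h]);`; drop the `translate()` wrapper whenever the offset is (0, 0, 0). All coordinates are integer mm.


translate([159, 183, 0]) cube([118, 118, 1267]);
translate([2335, 183, 0]) cube([118, 118, 1267]);
translate([277, 183, 161]) cube([2058, 118, 96]);
translate([277, 183, 1014]) cube([2058, 118, 96]);
translate([396, 301, 97]) cube([96, 24, 1105]);
translate([611, 301, 97]) cube([96, 24, 1105]);
translate([826, 301, 97]) cube([96, 24, 1105]);
translate([1041, 301, 97]) cube([96, 24, 1105]);
translate([1256, 301, 97]) cube([96, 24, 1105]);
translate([1471, 301, 97]) cube([96, 24, 1105]);
translate([1686, 301, 97]) cube([96, 24, 1105]);
translate([1901, 301, 97]) cube([96, 24, 1105]);
translate([2116, 301, 97]) cube([96, 24, 1105]);


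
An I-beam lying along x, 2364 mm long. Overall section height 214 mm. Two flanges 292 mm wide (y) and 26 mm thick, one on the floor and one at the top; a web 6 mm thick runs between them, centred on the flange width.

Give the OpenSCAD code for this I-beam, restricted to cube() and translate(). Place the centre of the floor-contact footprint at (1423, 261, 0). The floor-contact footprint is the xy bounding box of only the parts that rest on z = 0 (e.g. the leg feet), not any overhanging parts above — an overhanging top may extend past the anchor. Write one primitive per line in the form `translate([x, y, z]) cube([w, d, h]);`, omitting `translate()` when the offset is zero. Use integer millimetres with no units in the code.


translate([241, 115, 0]) cube([2364, 292, 26]);
translate([241, 258, 26]) cube([2364, 6, 162]);
translate([241, 115, 188]) cube([2364, 292, 26]);


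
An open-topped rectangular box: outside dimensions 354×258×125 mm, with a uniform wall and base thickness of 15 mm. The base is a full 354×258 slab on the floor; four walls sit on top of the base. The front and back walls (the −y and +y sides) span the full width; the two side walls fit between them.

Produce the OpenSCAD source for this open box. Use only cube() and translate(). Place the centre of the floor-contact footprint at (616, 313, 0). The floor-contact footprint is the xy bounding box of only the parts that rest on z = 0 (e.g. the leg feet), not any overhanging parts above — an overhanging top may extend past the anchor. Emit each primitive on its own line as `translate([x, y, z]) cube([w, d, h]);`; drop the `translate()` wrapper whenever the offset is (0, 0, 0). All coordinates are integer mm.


translate([439, 184, 0]) cube([354, 258, 15]);
translate([439, 184, 15]) cube([354, 15, 110]);
translate([439, 427, 15]) cube([354, 15, 110]);
translate([439, 199, 15]) cube([15, 228, 110]);
translate([778, 199, 15]) cube([15, 228, 110]);


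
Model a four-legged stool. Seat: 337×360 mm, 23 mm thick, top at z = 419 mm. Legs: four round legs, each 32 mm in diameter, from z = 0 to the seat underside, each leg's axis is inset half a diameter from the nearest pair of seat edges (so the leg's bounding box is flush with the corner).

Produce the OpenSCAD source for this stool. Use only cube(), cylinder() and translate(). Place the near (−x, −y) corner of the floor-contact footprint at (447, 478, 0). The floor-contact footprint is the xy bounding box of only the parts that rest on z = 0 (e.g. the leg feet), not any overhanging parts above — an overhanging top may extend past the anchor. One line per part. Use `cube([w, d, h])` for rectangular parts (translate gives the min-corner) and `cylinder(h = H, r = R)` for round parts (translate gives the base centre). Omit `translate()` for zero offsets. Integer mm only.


translate([447, 478, 396]) cube([337, 360, 23]);
translate([463, 494, 0]) cylinder(h = 396, r = 16);
translate([768, 494, 0]) cylinder(h = 396, r = 16);
translate([463, 822, 0]) cylinder(h = 396, r = 16);
translate([768, 822, 0]) cylinder(h = 396, r = 16);


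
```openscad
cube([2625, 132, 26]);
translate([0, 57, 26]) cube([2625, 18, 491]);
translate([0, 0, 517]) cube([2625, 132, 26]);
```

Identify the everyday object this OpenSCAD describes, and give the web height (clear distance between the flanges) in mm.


An I-beam. The web height is 491 mm.

Two wide flanges with a thin centred web — an I-beam. Overall 543 mm minus two 26 mm flanges gives a web of 543 − 2·26 = 491 mm.


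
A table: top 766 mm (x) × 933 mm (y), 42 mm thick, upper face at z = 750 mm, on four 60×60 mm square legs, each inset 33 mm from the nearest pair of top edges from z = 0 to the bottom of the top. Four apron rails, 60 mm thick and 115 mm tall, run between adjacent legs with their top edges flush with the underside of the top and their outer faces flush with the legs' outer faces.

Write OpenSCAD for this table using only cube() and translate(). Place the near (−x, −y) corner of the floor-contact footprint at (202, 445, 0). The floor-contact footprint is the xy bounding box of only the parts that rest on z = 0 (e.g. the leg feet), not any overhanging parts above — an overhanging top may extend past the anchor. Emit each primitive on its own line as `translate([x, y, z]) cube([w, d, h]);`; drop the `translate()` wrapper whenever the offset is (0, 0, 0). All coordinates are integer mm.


translate([169, 412, 708]) cube([766, 933, 42]);
translate([202, 445, 0]) cube([60, 60, 708]);
translate([842, 445, 0]) cube([60, 60, 708]);
translate([202, 1252, 0]) cube([60, 60, 708]);
translate([842, 1252, 0]) cube([60, 60, 708]);
translate([262, 445, 593]) cube([580, 60, 115]);
translate([262, 1252, 593]) cube([580, 60, 115]);
translate([202, 505, 593]) cube([60, 747, 115]);
translate([842, 505, 593]) cube([60, 747, 115]);


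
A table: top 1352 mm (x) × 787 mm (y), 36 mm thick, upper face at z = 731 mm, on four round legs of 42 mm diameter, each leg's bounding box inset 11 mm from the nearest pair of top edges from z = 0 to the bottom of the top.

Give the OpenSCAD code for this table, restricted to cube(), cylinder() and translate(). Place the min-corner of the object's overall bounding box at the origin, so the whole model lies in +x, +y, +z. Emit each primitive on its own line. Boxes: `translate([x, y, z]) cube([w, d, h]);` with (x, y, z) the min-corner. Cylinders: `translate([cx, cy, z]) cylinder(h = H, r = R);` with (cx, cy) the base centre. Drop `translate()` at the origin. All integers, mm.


translate([0, 0, 695]) cube([1352, 787, 36]);
translate([32, 32, 0]) cylinder(h = 695, r = 21);
translate([1320, 32, 0]) cylinder(h = 695, r = 21);
translate([32, 755, 0]) cylinder(h = 695, r = 21);
translate([1320, 755, 0]) cylinder(h = 695, r = 21);


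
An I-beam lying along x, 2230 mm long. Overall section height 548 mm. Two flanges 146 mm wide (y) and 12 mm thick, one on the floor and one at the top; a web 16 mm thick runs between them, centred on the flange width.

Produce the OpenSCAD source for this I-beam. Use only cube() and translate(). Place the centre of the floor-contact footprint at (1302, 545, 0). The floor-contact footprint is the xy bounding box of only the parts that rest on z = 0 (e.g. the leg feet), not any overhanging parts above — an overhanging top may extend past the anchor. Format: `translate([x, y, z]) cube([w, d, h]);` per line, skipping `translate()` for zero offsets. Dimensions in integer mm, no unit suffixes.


translate([187, 472, 0]) cube([2230, 146, 12]);
translate([187, 537, 12]) cube([2230, 16, 524]);
translate([187, 472, 536]) cube([2230, 146, 12]);


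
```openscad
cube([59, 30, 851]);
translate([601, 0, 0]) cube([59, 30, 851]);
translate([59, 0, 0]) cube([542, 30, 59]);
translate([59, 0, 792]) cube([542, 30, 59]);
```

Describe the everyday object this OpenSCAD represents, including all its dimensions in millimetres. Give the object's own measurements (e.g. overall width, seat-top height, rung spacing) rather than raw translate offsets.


A rectangular picture frame lying in the x–z plane (depth along y). The opening is 542 mm wide (x) by 733 mm tall (z), surrounded by a border 59 mm wide on all four sides. The frame is 30 mm deep and is made of two full-height vertical stiles with two horizontal rails fitted between them.
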